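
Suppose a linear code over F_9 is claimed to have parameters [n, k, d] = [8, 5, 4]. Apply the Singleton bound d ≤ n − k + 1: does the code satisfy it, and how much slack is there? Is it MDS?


Singleton RHS = n − k + 1 = 4, slack = 0, bound satisfied, MDS.

Singleton bound: d ≤ n − k + 1.
Here n = 8, k = 5, so n − k + 1 = 4.
Given d = 4, check d ≤ 4: YES.
Slack = (n − k + 1) − d = 0.
The code is MDS (slack = 0).
Description: the claimed parameters are [8, 5, 4]_9; such a code would be MDS (meets Singleton bound).


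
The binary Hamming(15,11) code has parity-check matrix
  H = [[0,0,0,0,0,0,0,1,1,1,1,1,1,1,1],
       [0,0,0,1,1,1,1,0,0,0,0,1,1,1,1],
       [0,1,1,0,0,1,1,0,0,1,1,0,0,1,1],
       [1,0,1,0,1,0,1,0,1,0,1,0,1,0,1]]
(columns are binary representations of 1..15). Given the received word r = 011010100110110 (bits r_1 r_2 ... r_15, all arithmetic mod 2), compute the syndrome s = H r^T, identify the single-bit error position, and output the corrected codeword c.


s = (0, 0, 0, 1)^T, error position = 1, corrected codeword c = 111010100110110

Compute s = H r^T mod 2 one row at a time:
  s_1 = 0 + 0 + 1 + 1 + 0 + 1 + 1 + 0 = 4 ≡ 0 (mod 2).
  s_2 = 0 + 1 + 0 + 1 + 0 + 1 + 1 + 0 = 4 ≡ 0 (mod 2).
  s_3 = 1 + 1 + 0 + 1 + 1 + 1 + 1 + 0 = 6 ≡ 0 (mod 2).
  s_4 = 0 + 1 + 1 + 1 + 0 + 1 + 1 + 0 = 5 ≡ 1 (mod 2).
s = (0, 0, 0, 1)^T — this equals column 1 of H (binary 0001), so error is at position 1.
Correct: flip bit 1 of r = 011010100110110 to get c = 111010100110110.


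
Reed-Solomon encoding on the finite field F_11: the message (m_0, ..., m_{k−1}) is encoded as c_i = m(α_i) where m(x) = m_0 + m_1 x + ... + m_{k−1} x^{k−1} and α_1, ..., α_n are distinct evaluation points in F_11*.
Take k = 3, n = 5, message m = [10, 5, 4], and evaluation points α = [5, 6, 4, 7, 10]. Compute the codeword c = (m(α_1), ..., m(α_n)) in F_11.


c = [3, 8, 6, 10, 9]

Message polynomial: m(x) = 10 + 5·x + 4·x^2 (mod 11).
For each evaluation point α_i, compute m(α_i) mod 11:
  α_1 = 5: Horner steps 4 → 3 → 3, so m(5) = 3.
  α_2 = 6: Horner steps 4 → 7 → 8, so m(6) = 8.
  α_3 = 4: Horner steps 4 → 10 → 6, so m(4) = 6.
  α_4 = 7: Horner steps 4 → 0 → 10, so m(7) = 10.
  α_5 = 10: Horner steps 4 → 1 → 9, so m(10) = 9.
Codeword c = [3, 8, 6, 10, 9] ∈ F_11^5.


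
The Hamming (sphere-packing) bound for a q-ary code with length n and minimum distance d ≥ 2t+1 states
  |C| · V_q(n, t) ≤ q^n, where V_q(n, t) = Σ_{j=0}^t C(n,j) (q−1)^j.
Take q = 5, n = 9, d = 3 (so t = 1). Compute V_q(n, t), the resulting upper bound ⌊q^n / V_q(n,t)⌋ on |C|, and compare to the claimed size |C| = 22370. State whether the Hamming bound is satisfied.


V_q(n, t) = 37, q^n = 1953125, Hamming bound = 52787, |C| = 22370 ≤ bound (satisfied).

Step 1: Compute V_q(n, t) = Σ_{j=0}^1 C(n, j) (q−1)^j.
  j = 0: C(9,0)·(4)^0 = 1·1 = 1.
  j = 1: C(9,1)·(4)^1 = 9·4 = 36.
  V_q(n, t) = 1 + 36 = 37.
Step 2: q^n = 5^9 = 1953125.
Step 3: Hamming bound ⌊q^n / V_q(n,t)⌋ = ⌊1953125/37⌋ = 52787.
Step 4: Compare |C| = 22370 to 52787: satisfied.
The claimed |C| lies below the Hamming bound.


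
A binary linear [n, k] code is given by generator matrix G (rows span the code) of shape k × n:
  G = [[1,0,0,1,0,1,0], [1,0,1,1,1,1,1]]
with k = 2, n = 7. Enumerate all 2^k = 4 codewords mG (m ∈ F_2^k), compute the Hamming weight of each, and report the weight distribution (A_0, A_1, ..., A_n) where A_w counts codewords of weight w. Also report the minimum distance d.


Weight distribution: A_0 = 1, A_3 = 2, A_6 = 1. Minimum distance d = 3.

Enumerate all 2^2 = 4 messages m ∈ F_2^2.
For each, compute codeword c = mG in F_2^7, then tally its weight.
  m = 00 → c = 0000000, weight = 0.
  m = 10 → c = 1001010, weight = 3.
  m = 01 → c = 1011111, weight = 6.
  m = 11 → c = 0010101, weight = 3.
Tally weights:
  weight 0: 1 codewords.
  weight 3: 2 codewords.
  weight 6: 1 codewords.
Minimum distance d = smallest w > 0 with A_w > 0 = 3.
Sanity: Σ A_w = 4 = 2^2 = 4 ✓.


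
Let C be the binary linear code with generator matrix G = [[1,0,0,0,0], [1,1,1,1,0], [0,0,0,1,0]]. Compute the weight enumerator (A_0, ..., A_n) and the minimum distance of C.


Weight distribution: A_0 = 1, A_1 = 2, A_2 = 2, A_3 = 2, A_4 = 1. Minimum distance d = 1.

Enumerate all 2^3 = 8 messages m ∈ F_2^3.
For each, compute codeword c = mG in F_2^5, then tally its weight.
  m = 000 → c = 00000, weight = 0.
  m = 100 → c = 10000, weight = 1.
  m = 010 → c = 11110, weight = 4.
  m = 110 → c = 01110, weight = 3.
  m = 001 → c = 00010, weight = 1.
  m = 101 → c = 10010, weight = 2.
  m = 011 → c = 11100, weight = 3.
  m = 111 → c = 01100, weight = 2.
Tally weights:
  weight 0: 1 codewords.
  weight 1: 2 codewords.
  weight 2: 2 codewords.
  weight 3: 2 codewords.
  weight 4: 1 codewords.
Minimum distance d = smallest w > 0 with A_w > 0 = 1.
Sanity: Σ A_w = 8 = 2^3 = 8 ✓.


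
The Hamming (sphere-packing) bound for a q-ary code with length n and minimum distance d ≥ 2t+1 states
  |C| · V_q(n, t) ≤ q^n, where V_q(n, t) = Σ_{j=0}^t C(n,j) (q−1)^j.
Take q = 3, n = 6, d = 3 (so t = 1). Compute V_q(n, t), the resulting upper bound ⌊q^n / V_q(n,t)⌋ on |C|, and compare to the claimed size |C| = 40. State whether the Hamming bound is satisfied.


V_q(n, t) = 13, q^n = 729, Hamming bound = 56, |C| = 40 ≤ bound (satisfied).

Step 1: Compute V_q(n, t) = Σ_{j=0}^1 C(n, j) (q−1)^j.
  j = 0: C(6,0)·(2)^0 = 1·1 = 1.
  j = 1: C(6,1)·(2)^1 = 6·2 = 12.
  V_q(n, t) = 1 + 12 = 13.
Step 2: q^n = 3^6 = 729.
Step 3: Hamming bound ⌊q^n / V_q(n,t)⌋ = ⌊729/13⌋ = 56.
Step 4: Compare |C| = 40 to 56: satisfied.
The claimed |C| lies below the Hamming bound.


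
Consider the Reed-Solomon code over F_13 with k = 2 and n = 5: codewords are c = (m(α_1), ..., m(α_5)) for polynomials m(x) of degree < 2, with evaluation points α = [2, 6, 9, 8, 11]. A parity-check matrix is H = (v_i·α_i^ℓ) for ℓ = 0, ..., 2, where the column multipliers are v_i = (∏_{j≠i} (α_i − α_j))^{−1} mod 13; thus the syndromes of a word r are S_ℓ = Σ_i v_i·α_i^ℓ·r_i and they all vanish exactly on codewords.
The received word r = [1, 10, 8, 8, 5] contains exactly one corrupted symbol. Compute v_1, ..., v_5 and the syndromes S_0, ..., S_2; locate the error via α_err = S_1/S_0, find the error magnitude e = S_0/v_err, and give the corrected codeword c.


S = (4, 10, 12), error at position 3, error magnitude e = 1, c = [1, 10, 7, 8, 5].

Step 1: column multipliers v_i = (∏_{j≠i}(α_i − α_j))^{−1} mod 13.
  i = 1 (α = 2): (2−6)(2−9)(2−8)(2−11) = (−4)·(−7)·(−6)·(−9) = 1512 ≡ 4, so v_1 = 4^{−1} = 10 (mod 13).
  i = 2 (α = 6): (6−2)(6−9)(6−8)(6−11) = 4·(−3)·(−2)·(−5) = −120 ≡ 10, so v_2 = 10^{−1} = 4 (mod 13).
  i = 3 (α = 9): (9−2)(9−6)(9−8)(9−11) = 7·3·1·(−2) = −42 ≡ 10, so v_3 = 10^{−1} = 4 (mod 13).
  i = 4 (α = 8): (8−2)(8−6)(8−9)(8−11) = 6·2·(−1)·(−3) = 36 ≡ 10, so v_4 = 10^{−1} = 4 (mod 13).
  i = 5 (α = 11): (11−2)(11−6)(11−9)(11−8) = 9·5·2·3 = 270 ≡ 10, so v_5 = 10^{−1} = 4 (mod 13).
  v = [10, 4, 4, 4, 4].
Step 2: syndromes of r = [1, 10, 8, 8, 5] (all sums mod 13).
  S_0 = Σ v_i r_i = 10·1 + 4·10 + 4·8 + 4·8 + 4·5 = 134 ≡ 4.
  S_1 = Σ v_i α_i r_i = 10·2·1 + 4·6·10 + 4·9·8 + 4·8·8 + 4·11·5 = 1024 ≡ 10.
  α_i^2 mod 13 = [4, 10, 3, 12, 4].
  S_2 = Σ v_i α_i^2 r_i = 10·4·1 + 4·10·10 + 4·3·8 + 4·12·8 + 4·4·5 = 1000 ≡ 12.
  S = (4, 10, 12) ≠ 0, so r is not a codeword (an error is present).
Step 3: locate the error. For a single error e at position i, S_ℓ = v_i·e·α_i^ℓ, so α_err = S_1/S_0.
  S_0^{−1} = 4^{−1} = 10 (mod 13), so α_err = 10·10 = 100 ≡ 9 = α_3. Error position i = 3.
  Consistency check: S_2/S_1 = 12·4 = 48 ≡ 9 = α_err ✓ (single-error assumption holds).
Step 4: error magnitude e = S_0/v_3 = S_0·∏_{j≠3}(α_3 − α_j) = 4·10 = 40 ≡ 1 (mod 13).
Step 5: correct position 3: c_3 = r_3 − e = 8 − 1 ≡ 7 (mod 13). Hence c = [1, 10, 7, 8, 5].
  Check: interpolating c through the α_i gives m(x) = 3 + 12·x (degree < 2) with m(α_i) = c_i for every i, so c is indeed a codeword.


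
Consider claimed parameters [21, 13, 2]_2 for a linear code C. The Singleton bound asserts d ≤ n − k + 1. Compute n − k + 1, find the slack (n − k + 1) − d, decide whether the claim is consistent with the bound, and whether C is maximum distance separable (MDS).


Singleton RHS = n − k + 1 = 9, slack = 7, bound satisfied, not MDS.

Singleton bound: d ≤ n − k + 1.
Here n = 21, k = 13, so n − k + 1 = 9.
Given d = 2, check d ≤ 9: YES.
Slack = (n − k + 1) − d = 7.
The code is NOT MDS (slack = 7 > 0).
Description: the claimed parameters are [21, 13, 2]_2; such a code would be non-MDS.


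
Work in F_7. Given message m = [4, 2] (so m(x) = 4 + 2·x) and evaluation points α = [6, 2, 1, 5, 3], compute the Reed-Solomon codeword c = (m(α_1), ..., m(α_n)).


c = [2, 1, 6, 0, 3]

Message polynomial: m(x) = 4 + 2·x (mod 7).
For each evaluation point α_i, compute m(α_i) mod 7:
  α_1 = 6: Horner steps 2 → 2, so m(6) = 2.
  α_2 = 2: Horner steps 2 → 1, so m(2) = 1.
  α_3 = 1: Horner steps 2 → 6, so m(1) = 6.
  α_4 = 5: Horner steps 2 → 0, so m(5) = 0.
  α_5 = 3: Horner steps 2 → 3, so m(3) = 3.
Codeword c = [2, 1, 6, 0, 3] ∈ F_7^5.


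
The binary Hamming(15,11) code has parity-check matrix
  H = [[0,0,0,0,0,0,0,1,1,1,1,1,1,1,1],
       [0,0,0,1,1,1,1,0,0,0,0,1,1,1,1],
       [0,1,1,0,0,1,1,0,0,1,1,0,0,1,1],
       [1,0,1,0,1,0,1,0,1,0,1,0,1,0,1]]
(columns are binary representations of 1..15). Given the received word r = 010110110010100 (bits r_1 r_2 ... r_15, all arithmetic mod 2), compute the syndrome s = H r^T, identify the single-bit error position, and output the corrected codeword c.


s = (1, 0, 1, 0)^T, error position = 10, corrected codeword c = 010110110110100

Compute s = H r^T mod 2 one row at a time:
  s_1 = 1 + 0 + 0 + 1 + 0 + 1 + 0 + 0 = 3 ≡ 1 (mod 2).
  s_2 = 1 + 1 + 0 + 1 + 0 + 1 + 0 + 0 = 4 ≡ 0 (mod 2).
  s_3 = 1 + 0 + 0 + 1 + 0 + 1 + 0 + 0 = 3 ≡ 1 (mod 2).
  s_4 = 0 + 0 + 1 + 1 + 0 + 1 + 1 + 0 = 4 ≡ 0 (mod 2).
s = (1, 0, 1, 0)^T — this equals column 10 of H (binary 1010), so error is at position 10.
Correct: flip bit 10 of r = 010110110010100 to get c = 010110110110100.


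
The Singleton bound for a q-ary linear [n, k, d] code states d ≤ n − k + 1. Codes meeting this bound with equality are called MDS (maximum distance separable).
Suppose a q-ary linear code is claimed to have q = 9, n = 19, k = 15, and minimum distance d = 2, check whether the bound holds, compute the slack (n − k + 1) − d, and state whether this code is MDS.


Singleton RHS = n − k + 1 = 5, slack = 3, bound satisfied, not MDS.

Singleton bound: d ≤ n − k + 1.
Here n = 19, k = 15, so n − k + 1 = 5.
Given d = 2, check d ≤ 5: YES.
Slack = (n − k + 1) − d = 3.
The code is NOT MDS (slack = 3 > 0).
Description: the claimed parameters are [19, 15, 2]_9; such a code would be non-MDS.


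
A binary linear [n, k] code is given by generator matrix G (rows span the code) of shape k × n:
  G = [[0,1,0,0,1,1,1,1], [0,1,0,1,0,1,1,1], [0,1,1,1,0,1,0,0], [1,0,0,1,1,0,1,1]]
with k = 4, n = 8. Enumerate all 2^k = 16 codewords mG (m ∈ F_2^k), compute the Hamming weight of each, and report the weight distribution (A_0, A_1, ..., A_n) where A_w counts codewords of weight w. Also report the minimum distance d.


Weight distribution: A_0 = 1, A_2 = 2, A_3 = 2, A_4 = 5, A_5 = 4, A_7 = 2. Minimum distance d = 2.

Enumerate all 2^4 = 16 messages m ∈ F_2^4.
For each, compute codeword c = mG in F_2^8, then tally its weight.
  m = 0000 → c = 00000000, weight = 0.
  m = 1000 → c = 01001111, weight = 5.
  m = 0100 → c = 01010111, weight = 5.
  m = 1100 → c = 00011000, weight = 2.
  m = 0010 → c = 01110100, weight = 4.
  m = 1010 → c = 00111011, weight = 5.
  m = 0110 → c = 00100011, weight = 3.
  m = 1110 → c = 01101100, weight = 4.
  m = 0001 → c = 10011011, weight = 5.
  m = 1001 → c = 11010100, weight = 4.
  m = 0101 → c = 11001100, weight = 4.
  m = 1101 → c = 10000011, weight = 3.
  m = 0011 → c = 11101111, weight = 7.
  m = 1011 → c = 10100000, weight = 2.
  m = 0111 → c = 10111000, weight = 4.
  m = 1111 → c = 11110111, weight = 7.
Tally weights:
  weight 0: 1 codewords.
  weight 2: 2 codewords.
  weight 3: 2 codewords.
  weight 4: 5 codewords.
  weight 5: 4 codewords.
  weight 7: 2 codewords.
Minimum distance d = smallest w > 0 with A_w > 0 = 2.
Sanity: Σ A_w = 16 = 2^4 = 16 ✓.


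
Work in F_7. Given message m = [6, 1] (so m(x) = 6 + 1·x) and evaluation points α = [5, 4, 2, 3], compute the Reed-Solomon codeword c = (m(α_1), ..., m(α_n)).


c = [4, 3, 1, 2]

Message polynomial: m(x) = 6 + 1·x (mod 7).
For each evaluation point α_i, compute m(α_i) mod 7:
  α_1 = 5: Horner steps 1 → 4, so m(5) = 4.
  α_2 = 4: Horner steps 1 → 3, so m(4) = 3.
  α_3 = 2: Horner steps 1 → 1, so m(2) = 1.
  α_4 = 3: Horner steps 1 → 2, so m(3) = 2.
Codeword c = [4, 3, 1, 2] ∈ F_7^4.


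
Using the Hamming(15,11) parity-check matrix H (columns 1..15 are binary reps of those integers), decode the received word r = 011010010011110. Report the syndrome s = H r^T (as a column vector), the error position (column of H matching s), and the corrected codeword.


s = (1, 0, 0, 0)^T, error position = 8, corrected codeword c = 011010000011110

Compute s = H r^T mod 2 one row at a time:
  s_1 = 1 + 0 + 0 + 1 + 1 + 1 + 1 + 0 = 5 ≡ 1 (mod 2).
  s_2 = 0 + 1 + 0 + 0 + 1 + 1 + 1 + 0 = 4 ≡ 0 (mod 2).
  s_3 = 1 + 1 + 0 + 0 + 0 + 1 + 1 + 0 = 4 ≡ 0 (mod 2).
  s_4 = 0 + 1 + 1 + 0 + 0 + 1 + 1 + 0 = 4 ≡ 0 (mod 2).
s = (1, 0, 0, 0)^T — this equals column 8 of H (binary 1000), so error is at position 8.
Correct: flip bit 8 of r = 011010010011110 to get c = 011010000011110.


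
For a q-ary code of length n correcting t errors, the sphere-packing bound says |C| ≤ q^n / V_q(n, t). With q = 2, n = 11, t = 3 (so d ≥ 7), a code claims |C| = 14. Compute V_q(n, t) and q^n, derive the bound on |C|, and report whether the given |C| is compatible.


V_q(n, t) = 232, q^n = 2048, Hamming bound = 8, |C| = 14 > bound (violated).

Step 1: Compute V_q(n, t) = Σ_{j=0}^3 C(n, j) (q−1)^j.
  j = 0: C(11,0)·(1)^0 = 1·1 = 1.
  j = 1: C(11,1)·(1)^1 = 11·1 = 11.
  j = 2: C(11,2)·(1)^2 = 55·1 = 55.
  j = 3: C(11,3)·(1)^3 = 165·1 = 165.
  V_q(n, t) = 1 + 11 + 55 + 165 = 232.
Step 2: q^n = 2^11 = 2048.
Step 3: Hamming bound ⌊q^n / V_q(n,t)⌋ = ⌊2048/232⌋ = 8.
Step 4: Compare |C| = 14 to 8: violated.
The claimed |C| lies above the Hamming bound, so no 2-ary code of length 11 with d ≥ 7 can have 14 codewords.


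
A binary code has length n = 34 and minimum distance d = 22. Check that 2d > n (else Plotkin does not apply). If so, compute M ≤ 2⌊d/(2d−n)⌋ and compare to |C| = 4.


Plotkin bound M ≤ 4; given |C| = 4 ≤ bound (satisfied).

Check applicability: 2d = 44, n = 34.
2d − n = 10 > 0, so Plotkin applies.
Compute d/(2d−n) = 22/10 ≈ 2.2000.
⌊d/(2d−n)⌋ = 2.
Plotkin bound: M ≤ 2·2 = 4.
Given |C| = 4, check: satisfied.
This |C| is at the Plotkin bound.


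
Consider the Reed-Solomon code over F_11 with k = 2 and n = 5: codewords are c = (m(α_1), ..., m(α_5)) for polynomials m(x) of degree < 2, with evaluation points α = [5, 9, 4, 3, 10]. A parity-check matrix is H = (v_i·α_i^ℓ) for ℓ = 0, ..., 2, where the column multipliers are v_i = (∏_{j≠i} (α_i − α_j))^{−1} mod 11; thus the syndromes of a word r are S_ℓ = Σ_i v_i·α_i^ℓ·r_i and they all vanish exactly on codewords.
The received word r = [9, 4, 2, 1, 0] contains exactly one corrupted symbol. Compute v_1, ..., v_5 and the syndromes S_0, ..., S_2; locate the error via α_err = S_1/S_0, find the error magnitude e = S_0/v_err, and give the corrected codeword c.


S = (4, 1, 3), error at position 4, error magnitude e = 6, c = [9, 4, 2, 6, 0].

Step 1: column multipliers v_i = (∏_{j≠i}(α_i − α_j))^{−1} mod 11.
  i = 1 (α = 5): (5−9)(5−4)(5−3)(5−10) = (−4)·1·2·(−5) = 40 ≡ 7, so v_1 = 7^{−1} = 8 (mod 11).
  i = 2 (α = 9): (9−5)(9−4)(9−3)(9−10) = 4·5·6·(−1) = −120 ≡ 1, so v_2 = 1^{−1} = 1 (mod 11).
  i = 3 (α = 4): (4−5)(4−9)(4−3)(4−10) = (−1)·(−5)·1·(−6) = −30 ≡ 3, so v_3 = 3^{−1} = 4 (mod 11).
  i = 4 (α = 3): (3−5)(3−9)(3−4)(3−10) = (−2)·(−6)·(−1)·(−7) = 84 ≡ 7, so v_4 = 7^{−1} = 8 (mod 11).
  i = 5 (α = 10): (10−5)(10−9)(10−4)(10−3) = 5·1·6·7 = 210 ≡ 1, so v_5 = 1^{−1} = 1 (mod 11).
  v = [8, 1, 4, 8, 1].
Step 2: syndromes of r = [9, 4, 2, 1, 0] (all sums mod 11).
  S_0 = Σ v_i r_i = 8·9 + 1·4 + 4·2 + 8·1 + 1·0 = 92 ≡ 4.
  S_1 = Σ v_i α_i r_i = 8·5·9 + 1·9·4 + 4·4·2 + 8·3·1 + 1·10·0 = 452 ≡ 1.
  α_i^2 mod 11 = [3, 4, 5, 9, 1].
  S_2 = Σ v_i α_i^2 r_i = 8·3·9 + 1·4·4 + 4·5·2 + 8·9·1 + 1·1·0 = 344 ≡ 3.
  S = (4, 1, 3) ≠ 0, so r is not a codeword (an error is present).
Step 3: locate the error. For a single error e at position i, S_ℓ = v_i·e·α_i^ℓ, so α_err = S_1/S_0.
  S_0^{−1} = 4^{−1} = 3 (mod 11), so α_err = 1·3 = 3 ≡ 3 = α_4. Error position i = 4.
  Consistency check: S_2/S_1 = 3·1 = 3 ≡ 3 = α_err ✓ (single-error assumption holds).
Step 4: error magnitude e = S_0/v_4 = S_0·∏_{j≠4}(α_4 − α_j) = 4·7 = 28 ≡ 6 (mod 11).
Step 5: correct position 4: c_4 = r_4 − e = 1 − 6 ≡ 6 (mod 11). Hence c = [9, 4, 2, 6, 0].
  Check: interpolating c through the α_i gives m(x) = 7 + 7·x (degree < 2) with m(α_i) = c_i for every i, so c is indeed a codeword.


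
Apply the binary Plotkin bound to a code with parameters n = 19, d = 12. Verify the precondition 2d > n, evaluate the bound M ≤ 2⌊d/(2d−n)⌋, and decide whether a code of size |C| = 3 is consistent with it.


Plotkin bound M ≤ 4; given |C| = 3 ≤ bound (satisfied).

Check applicability: 2d = 24, n = 19.
2d − n = 5 > 0, so Plotkin applies.
Compute d/(2d−n) = 12/5 ≈ 2.4000.
⌊d/(2d−n)⌋ = 2.
Plotkin bound: M ≤ 2·2 = 4.
Given |C| = 3, check: satisfied.
This |C| is below the Plotkin bound.


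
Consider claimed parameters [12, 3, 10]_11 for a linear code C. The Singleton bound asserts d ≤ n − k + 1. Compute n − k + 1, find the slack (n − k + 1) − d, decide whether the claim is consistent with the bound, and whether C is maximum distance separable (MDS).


Singleton RHS = n − k + 1 = 10, slack = 0, bound satisfied, MDS.

Singleton bound: d ≤ n − k + 1.
Here n = 12, k = 3, so n − k + 1 = 10.
Given d = 10, check d ≤ 10: YES.
Slack = (n − k + 1) − d = 0.
The code is MDS (slack = 0).
Description: the claimed parameters are [12, 3, 10]_11; such a code would be MDS (meets Singleton bound).


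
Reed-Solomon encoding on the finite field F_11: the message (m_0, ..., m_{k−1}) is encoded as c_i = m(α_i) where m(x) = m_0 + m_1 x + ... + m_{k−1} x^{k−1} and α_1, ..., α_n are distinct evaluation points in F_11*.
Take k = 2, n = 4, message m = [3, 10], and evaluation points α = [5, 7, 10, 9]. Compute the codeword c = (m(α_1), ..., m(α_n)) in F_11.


c = [9, 7, 4, 5]

Message polynomial: m(x) = 3 + 10·x (mod 11).
For each evaluation point α_i, compute m(α_i) mod 11:
  α_1 = 5: Horner steps 10 → 9, so m(5) = 9.
  α_2 = 7: Horner steps 10 → 7, so m(7) = 7.
  α_3 = 10: Horner steps 10 → 4, so m(10) = 4.
  α_4 = 9: Horner steps 10 → 5, so m(9) = 5.
Codeword c = [9, 7, 4, 5] ∈ F_11^4.


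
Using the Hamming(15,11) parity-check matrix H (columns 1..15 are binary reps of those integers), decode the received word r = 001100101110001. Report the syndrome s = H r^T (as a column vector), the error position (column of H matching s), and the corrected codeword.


s = (0, 1, 1, 1)^T, error position = 7, corrected codeword c = 001100001110001

Compute s = H r^T mod 2 one row at a time:
  s_1 = 0 + 1 + 1 + 1 + 0 + 0 + 0 + 1 = 4 ≡ 0 (mod 2).
  s_2 = 1 + 0 + 0 + 1 + 0 + 0 + 0 + 1 = 3 ≡ 1 (mod 2).
  s_3 = 0 + 1 + 0 + 1 + 1 + 1 + 0 + 1 = 5 ≡ 1 (mod 2).
  s_4 = 0 + 1 + 0 + 1 + 1 + 1 + 0 + 1 = 5 ≡ 1 (mod 2).
s = (0, 1, 1, 1)^T — this equals column 7 of H (binary 0111), so error is at position 7.
Correct: flip bit 7 of r = 001100101110001 to get c = 001100001110001.


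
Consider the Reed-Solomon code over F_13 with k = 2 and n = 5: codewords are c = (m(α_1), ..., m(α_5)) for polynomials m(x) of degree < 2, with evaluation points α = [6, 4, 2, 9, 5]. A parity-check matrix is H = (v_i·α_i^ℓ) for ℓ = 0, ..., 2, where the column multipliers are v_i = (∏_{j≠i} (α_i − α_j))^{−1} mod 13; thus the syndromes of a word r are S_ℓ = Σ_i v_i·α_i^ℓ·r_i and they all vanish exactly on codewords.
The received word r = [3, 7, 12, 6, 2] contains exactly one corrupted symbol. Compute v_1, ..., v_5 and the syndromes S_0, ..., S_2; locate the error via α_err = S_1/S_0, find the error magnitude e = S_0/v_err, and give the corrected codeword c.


S = (1, 4, 3), error at position 2, error magnitude e = 6, c = [3, 1, 12, 6, 2].

Step 1: column multipliers v_i = (∏_{j≠i}(α_i − α_j))^{−1} mod 13.
  i = 1 (α = 6): (6−4)(6−2)(6−9)(6−5) = 2·4·(−3)·1 = −24 ≡ 2, so v_1 = 2^{−1} = 7 (mod 13).
  i = 2 (α = 4): (4−6)(4−2)(4−9)(4−5) = (−2)·2·(−5)·(−1) = −20 ≡ 6, so v_2 = 6^{−1} = 11 (mod 13).
  i = 3 (α = 2): (2−6)(2−4)(2−9)(2−5) = (−4)·(−2)·(−7)·(−3) = 168 ≡ 12, so v_3 = 12^{−1} = 12 (mod 13).
  i = 4 (α = 9): (9−6)(9−4)(9−2)(9−5) = 3·5·7·4 = 420 ≡ 4, so v_4 = 4^{−1} = 10 (mod 13).
  i = 5 (α = 5): (5−6)(5−4)(5−2)(5−9) = (−1)·1·3·(−4) = 12 ≡ 12, so v_5 = 12^{−1} = 12 (mod 13).
  v = [7, 11, 12, 10, 12].
Step 2: syndromes of r = [3, 7, 12, 6, 2] (all sums mod 13).
  S_0 = Σ v_i r_i = 7·3 + 11·7 + 12·12 + 10·6 + 12·2 = 326 ≡ 1.
  S_1 = Σ v_i α_i r_i = 7·6·3 + 11·4·7 + 12·2·12 + 10·9·6 + 12·5·2 = 1382 ≡ 4.
  α_i^2 mod 13 = [10, 3, 4, 3, 12].
  S_2 = Σ v_i α_i^2 r_i = 7·10·3 + 11·3·7 + 12·4·12 + 10·3·6 + 12·12·2 = 1485 ≡ 3.
  S = (1, 4, 3) ≠ 0, so r is not a codeword (an error is present).
Step 3: locate the error. For a single error e at position i, S_ℓ = v_i·e·α_i^ℓ, so α_err = S_1/S_0.
  S_0^{−1} = 1^{−1} = 1 (mod 13), so α_err = 4·1 = 4 ≡ 4 = α_2. Error position i = 2.
  Consistency check: S_2/S_1 = 3·10 = 30 ≡ 4 = α_err ✓ (single-error assumption holds).
Step 4: error magnitude e = S_0/v_2 = S_0·∏_{j≠2}(α_2 − α_j) = 1·6 = 6 ≡ 6 (mod 13).
Step 5: correct position 2: c_2 = r_2 − e = 7 − 6 ≡ 1 (mod 13). Hence c = [3, 1, 12, 6, 2].
  Check: interpolating c through the α_i gives m(x) = 10 + 1·x (degree < 2) with m(α_i) = c_i for every i, so c is indeed a codeword.


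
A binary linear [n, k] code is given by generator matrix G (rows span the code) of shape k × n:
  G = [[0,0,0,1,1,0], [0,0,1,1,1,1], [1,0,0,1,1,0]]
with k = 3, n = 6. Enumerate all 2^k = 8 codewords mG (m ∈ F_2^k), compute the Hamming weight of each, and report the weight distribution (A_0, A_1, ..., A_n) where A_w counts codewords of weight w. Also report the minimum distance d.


Weight distribution: A_0 = 1, A_1 = 1, A_2 = 2, A_3 = 2, A_4 = 1, A_5 = 1. Minimum distance d = 1.

Enumerate all 2^3 = 8 messages m ∈ F_2^3.
For each, compute codeword c = mG in F_2^6, then tally its weight.
  m = 000 → c = 000000, weight = 0.
  m = 100 → c = 000110, weight = 2.
  m = 010 → c = 001111, weight = 4.
  m = 110 → c = 001001, weight = 2.
  m = 001 → c = 100110, weight = 3.
  m = 101 → c = 100000, weight = 1.
  m = 011 → c = 101001, weight = 3.
  m = 111 → c = 101111, weight = 5.
Tally weights:
  weight 0: 1 codewords.
  weight 1: 1 codewords.
  weight 2: 2 codewords.
  weight 3: 2 codewords.
  weight 4: 1 codewords.
  weight 5: 1 codewords.
Minimum distance d = smallest w > 0 with A_w > 0 = 1.
Sanity: Σ A_w = 8 = 2^3 = 8 ✓.


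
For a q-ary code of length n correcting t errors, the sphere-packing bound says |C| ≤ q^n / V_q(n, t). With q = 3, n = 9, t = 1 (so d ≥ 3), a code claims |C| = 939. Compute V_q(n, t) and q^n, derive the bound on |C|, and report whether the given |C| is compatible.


V_q(n, t) = 19, q^n = 19683, Hamming bound = 1035, |C| = 939 ≤ bound (satisfied).

Step 1: Compute V_q(n, t) = Σ_{j=0}^1 C(n, j) (q−1)^j.
  j = 0: C(9,0)·(2)^0 = 1·1 = 1.
  j = 1: C(9,1)·(2)^1 = 9·2 = 18.
  V_q(n, t) = 1 + 18 = 19.
Step 2: q^n = 3^9 = 19683.
Step 3: Hamming bound ⌊q^n / V_q(n,t)⌋ = ⌊19683/19⌋ = 1035.
Step 4: Compare |C| = 939 to 1035: satisfied.
The claimed |C| lies below the Hamming bound.


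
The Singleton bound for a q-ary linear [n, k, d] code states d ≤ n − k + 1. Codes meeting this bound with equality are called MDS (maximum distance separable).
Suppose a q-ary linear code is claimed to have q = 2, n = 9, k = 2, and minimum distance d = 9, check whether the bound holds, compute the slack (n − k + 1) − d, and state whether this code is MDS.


Singleton RHS = n − k + 1 = 8, slack = -1, bound violated (no such code; not MDS).

Singleton bound: d ≤ n − k + 1.
Here n = 9, k = 2, so n − k + 1 = 8.
Given d = 9, check d ≤ 8: NO.
Slack = (n − k + 1) − d = -1.
The slack is negative: d = 9 exceeds n − k + 1 = 8 by 1, so the Singleton bound is violated and no linear [9, 2, 9]_2 code can exist. In particular it is not MDS (MDS requires d = n − k + 1 exactly).
Description: the claimed parameters are [9, 2, 9]_2; such a code would be impossible (violates the Singleton bound).


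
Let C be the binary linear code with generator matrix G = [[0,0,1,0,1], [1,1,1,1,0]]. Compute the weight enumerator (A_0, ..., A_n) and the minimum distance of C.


Weight distribution: A_0 = 1, A_2 = 1, A_4 = 2. Minimum distance d = 2.

Enumerate all 2^2 = 4 messages m ∈ F_2^2.
For each, compute codeword c = mG in F_2^5, then tally its weight.
  m = 00 → c = 00000, weight = 0.
  m = 10 → c = 00101, weight = 2.
  m = 01 → c = 11110, weight = 4.
  m = 11 → c = 11011, weight = 4.
Tally weights:
  weight 0: 1 codewords.
  weight 2: 1 codewords.
  weight 4: 2 codewords.
Minimum distance d = smallest w > 0 with A_w > 0 = 2.
Sanity: Σ A_w = 4 = 2^2 = 4 ✓.


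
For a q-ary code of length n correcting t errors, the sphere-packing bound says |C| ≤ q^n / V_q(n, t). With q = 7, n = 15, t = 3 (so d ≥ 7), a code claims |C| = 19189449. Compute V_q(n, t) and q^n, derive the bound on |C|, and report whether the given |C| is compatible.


V_q(n, t) = 102151, q^n = 4747561509943, Hamming bound = 46475918, |C| = 19189449 ≤ bound (satisfied).

Step 1: Compute V_q(n, t) = Σ_{j=0}^3 C(n, j) (q−1)^j.
  j = 0: C(15,0)·(6)^0 = 1·1 = 1.
  j = 1: C(15,1)·(6)^1 = 15·6 = 90.
  j = 2: C(15,2)·(6)^2 = 105·36 = 3780.
  j = 3: C(15,3)·(6)^3 = 455·216 = 98280.
  V_q(n, t) = 1 + 90 + 3780 + 98280 = 102151.
Step 2: q^n = 7^15 = 4747561509943.
Step 3: Hamming bound ⌊q^n / V_q(n,t)⌋ = ⌊4747561509943/102151⌋ = 46475918.
Step 4: Compare |C| = 19189449 to 46475918: satisfied.
The claimed |C| lies below the Hamming bound.


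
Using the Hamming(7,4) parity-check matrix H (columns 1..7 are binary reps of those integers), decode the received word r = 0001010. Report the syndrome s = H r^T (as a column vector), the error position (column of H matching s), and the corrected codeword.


s = (0, 1, 0)^T, error position = 2, corrected codeword c = 0101010

Compute s = H r^T mod 2 one row at a time:
  s_1 = 1 + 0 + 1 + 0 = 2 ≡ 0 (mod 2).
  s_2 = 0 + 0 + 1 + 0 = 1 ≡ 1 (mod 2).
  s_3 = 0 + 0 + 0 + 0 = 0 ≡ 0 (mod 2).
s = (0, 1, 0)^T — this equals column 2 of H (binary 010), so error is at position 2.
Correct: flip bit 2 of r = 0001010 to get c = 0101010.


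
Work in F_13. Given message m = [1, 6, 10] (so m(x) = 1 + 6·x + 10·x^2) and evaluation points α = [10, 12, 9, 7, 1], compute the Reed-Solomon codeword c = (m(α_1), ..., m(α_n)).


c = [8, 5, 7, 0, 4]

Message polynomial: m(x) = 1 + 6·x + 10·x^2 (mod 13).
For each evaluation point α_i, compute m(α_i) mod 13:
  α_1 = 10: Horner steps 10 → 2 → 8, so m(10) = 8.
  α_2 = 12: Horner steps 10 → 9 → 5, so m(12) = 5.
  α_3 = 9: Horner steps 10 → 5 → 7, so m(9) = 7.
  α_4 = 7: Horner steps 10 → 11 → 0, so m(7) = 0.
  α_5 = 1: Horner steps 10 → 3 → 4, so m(1) = 4.
Codeword c = [8, 5, 7, 0, 4] ∈ F_13^5.


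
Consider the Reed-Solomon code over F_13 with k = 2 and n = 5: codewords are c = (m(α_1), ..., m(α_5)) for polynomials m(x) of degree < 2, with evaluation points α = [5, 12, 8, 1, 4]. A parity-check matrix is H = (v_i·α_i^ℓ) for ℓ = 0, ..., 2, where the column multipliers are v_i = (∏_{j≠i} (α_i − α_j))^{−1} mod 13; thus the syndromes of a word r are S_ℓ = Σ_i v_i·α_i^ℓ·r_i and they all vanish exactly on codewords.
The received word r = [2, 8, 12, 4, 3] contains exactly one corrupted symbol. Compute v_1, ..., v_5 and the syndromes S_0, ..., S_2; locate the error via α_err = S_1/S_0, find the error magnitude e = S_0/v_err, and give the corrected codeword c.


S = (11, 11, 11), error at position 4, error magnitude e = 11, c = [2, 8, 12, 6, 3].

Step 1: column multipliers v_i = (∏_{j≠i}(α_i − α_j))^{−1} mod 13.
  i = 1 (α = 5): (5−12)(5−8)(5−1)(5−4) = (−7)·(−3)·4·1 = 84 ≡ 6, so v_1 = 6^{−1} = 11 (mod 13).
  i = 2 (α = 12): (12−5)(12−8)(12−1)(12−4) = 7·4·11·8 = 2464 ≡ 7, so v_2 = 7^{−1} = 2 (mod 13).
  i = 3 (α = 8): (8−5)(8−12)(8−1)(8−4) = 3·(−4)·7·4 = −336 ≡ 2, so v_3 = 2^{−1} = 7 (mod 13).
  i = 4 (α = 1): (1−5)(1−12)(1−8)(1−4) = (−4)·(−11)·(−7)·(−3) = 924 ≡ 1, so v_4 = 1^{−1} = 1 (mod 13).
  i = 5 (α = 4): (4−5)(4−12)(4−8)(4−1) = (−1)·(−8)·(−4)·3 = −96 ≡ 8, so v_5 = 8^{−1} = 5 (mod 13).
  v = [11, 2, 7, 1, 5].
Step 2: syndromes of r = [2, 8, 12, 4, 3] (all sums mod 13).
  S_0 = Σ v_i r_i = 11·2 + 2·8 + 7·12 + 1·4 + 5·3 = 141 ≡ 11.
  S_1 = Σ v_i α_i r_i = 11·5·2 + 2·12·8 + 7·8·12 + 1·1·4 + 5·4·3 = 1038 ≡ 11.
  α_i^2 mod 13 = [12, 1, 12, 1, 3].
  S_2 = Σ v_i α_i^2 r_i = 11·12·2 + 2·1·8 + 7·12·12 + 1·1·4 + 5·3·3 = 1337 ≡ 11.
  S = (11, 11, 11) ≠ 0, so r is not a codeword (an error is present).
Step 3: locate the error. For a single error e at position i, S_ℓ = v_i·e·α_i^ℓ, so α_err = S_1/S_0.
  S_0^{−1} = 11^{−1} = 6 (mod 13), so α_err = 11·6 = 66 ≡ 1 = α_4. Error position i = 4.
  Consistency check: S_2/S_1 = 11·6 = 66 ≡ 1 = α_err ✓ (single-error assumption holds).
Step 4: error magnitude e = S_0/v_4 = S_0·∏_{j≠4}(α_4 − α_j) = 11·1 = 11 ≡ 11 (mod 13).
Step 5: correct position 4: c_4 = r_4 − e = 4 − 11 ≡ 6 (mod 13). Hence c = [2, 8, 12, 6, 3].
  Check: interpolating c through the α_i gives m(x) = 7 + 12·x (degree < 2) with m(α_i) = c_i for every i, so c is indeed a codeword.


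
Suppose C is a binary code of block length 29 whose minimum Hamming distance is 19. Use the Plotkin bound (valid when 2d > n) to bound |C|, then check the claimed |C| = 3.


Plotkin bound M ≤ 4; given |C| = 3 ≤ bound (satisfied).

Check applicability: 2d = 38, n = 29.
2d − n = 9 > 0, so Plotkin applies.
Compute d/(2d−n) = 19/9 ≈ 2.1111.
⌊d/(2d−n)⌋ = 2.
Plotkin bound: M ≤ 2·2 = 4.
Given |C| = 3, check: satisfied.
This |C| is below the Plotkin bound.


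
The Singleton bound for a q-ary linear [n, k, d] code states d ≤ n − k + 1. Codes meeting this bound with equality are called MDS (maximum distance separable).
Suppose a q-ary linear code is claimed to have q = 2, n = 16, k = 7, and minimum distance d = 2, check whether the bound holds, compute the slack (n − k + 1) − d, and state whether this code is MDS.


Singleton RHS = n − k + 1 = 10, slack = 8, bound satisfied, not MDS.

Singleton bound: d ≤ n − k + 1.
Here n = 16, k = 7, so n − k + 1 = 10.
Given d = 2, check d ≤ 10: YES.
Slack = (n − k + 1) − d = 8.
The code is NOT MDS (slack = 8 > 0).
Description: the claimed parameters are [16, 7, 2]_2; such a code would be non-MDS.


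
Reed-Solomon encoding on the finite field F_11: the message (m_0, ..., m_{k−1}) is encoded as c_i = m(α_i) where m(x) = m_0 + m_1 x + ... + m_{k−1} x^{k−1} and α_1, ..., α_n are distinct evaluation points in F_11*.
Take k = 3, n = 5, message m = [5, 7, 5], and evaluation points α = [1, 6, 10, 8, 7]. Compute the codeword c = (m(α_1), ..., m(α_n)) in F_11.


c = [6, 7, 3, 7, 2]

Message polynomial: m(x) = 5 + 7·x + 5·x^2 (mod 11).
For each evaluation point α_i, compute m(α_i) mod 11:
  α_1 = 1: Horner steps 5 → 1 → 6, so m(1) = 6.
  α_2 = 6: Horner steps 5 → 4 → 7, so m(6) = 7.
  α_3 = 10: Horner steps 5 → 2 → 3, so m(10) = 3.
  α_4 = 8: Horner steps 5 → 3 → 7, so m(8) = 7.
  α_5 = 7: Horner steps 5 → 9 → 2, so m(7) = 2.
Codeword c = [6, 7, 3, 7, 2] ∈ F_11^5.


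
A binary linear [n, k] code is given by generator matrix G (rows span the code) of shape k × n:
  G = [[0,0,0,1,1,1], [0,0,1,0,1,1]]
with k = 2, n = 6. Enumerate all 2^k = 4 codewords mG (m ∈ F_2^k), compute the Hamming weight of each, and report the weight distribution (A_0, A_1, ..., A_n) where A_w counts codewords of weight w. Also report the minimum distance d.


Weight distribution: A_0 = 1, A_2 = 1, A_3 = 2. Minimum distance d = 2.

Enumerate all 2^2 = 4 messages m ∈ F_2^2.
For each, compute codeword c = mG in F_2^6, then tally its weight.
  m = 00 → c = 000000, weight = 0.
  m = 10 → c = 000111, weight = 3.
  m = 01 → c = 001011, weight = 3.
  m = 11 → c = 001100, weight = 2.
Tally weights:
  weight 0: 1 codewords.
  weight 2: 1 codewords.
  weight 3: 2 codewords.
Minimum distance d = smallest w > 0 with A_w > 0 = 2.
Sanity: Σ A_w = 4 = 2^2 = 4 ✓.


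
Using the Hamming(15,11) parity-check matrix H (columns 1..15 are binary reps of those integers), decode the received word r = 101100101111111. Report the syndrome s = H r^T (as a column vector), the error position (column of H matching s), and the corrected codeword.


s = (1, 0, 0, 1)^T, error position = 9, corrected codeword c = 101100100111111

Compute s = H r^T mod 2 one row at a time:
  s_1 = 0 + 1 + 1 + 1 + 1 + 1 + 1 + 1 = 7 ≡ 1 (mod 2).
  s_2 = 1 + 0 + 0 + 1 + 1 + 1 + 1 + 1 = 6 ≡ 0 (mod 2).
  s_3 = 0 + 1 + 0 + 1 + 1 + 1 + 1 + 1 = 6 ≡ 0 (mod 2).
  s_4 = 1 + 1 + 0 + 1 + 1 + 1 + 1 + 1 = 7 ≡ 1 (mod 2).
s = (1, 0, 0, 1)^T — this equals column 9 of H (binary 1001), so error is at position 9.
Correct: flip bit 9 of r = 101100101111111 to get c = 101100100111111.


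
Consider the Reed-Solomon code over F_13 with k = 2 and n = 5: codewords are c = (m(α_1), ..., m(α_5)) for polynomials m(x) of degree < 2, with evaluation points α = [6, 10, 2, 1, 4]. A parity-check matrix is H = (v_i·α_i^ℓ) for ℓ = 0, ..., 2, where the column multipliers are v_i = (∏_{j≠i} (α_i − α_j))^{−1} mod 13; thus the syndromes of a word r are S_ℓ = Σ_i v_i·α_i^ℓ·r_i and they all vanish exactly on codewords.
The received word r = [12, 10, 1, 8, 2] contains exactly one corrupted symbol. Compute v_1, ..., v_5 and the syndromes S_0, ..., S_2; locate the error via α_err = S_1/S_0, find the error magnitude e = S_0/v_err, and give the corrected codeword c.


S = (4, 3, 12), error at position 5, error magnitude e = 2, c = [12, 10, 1, 8, 0].

Step 1: column multipliers v_i = (∏_{j≠i}(α_i − α_j))^{−1} mod 13.
  i = 1 (α = 6): (6−10)(6−2)(6−1)(6−4) = (−4)·4·5·2 = −160 ≡ 9, so v_1 = 9^{−1} = 3 (mod 13).
  i = 2 (α = 10): (10−6)(10−2)(10−1)(10−4) = 4·8·9·6 = 1728 ≡ 12, so v_2 = 12^{−1} = 12 (mod 13).
  i = 3 (α = 2): (2−6)(2−10)(2−1)(2−4) = (−4)·(−8)·1·(−2) = −64 ≡ 1, so v_3 = 1^{−1} = 1 (mod 13).
  i = 4 (α = 1): (1−6)(1−10)(1−2)(1−4) = (−5)·(−9)·(−1)·(−3) = 135 ≡ 5, so v_4 = 5^{−1} = 8 (mod 13).
  i = 5 (α = 4): (4−6)(4−10)(4−2)(4−1) = (−2)·(−6)·2·3 = 72 ≡ 7, so v_5 = 7^{−1} = 2 (mod 13).
  v = [3, 12, 1, 8, 2].
Step 2: syndromes of r = [12, 10, 1, 8, 2] (all sums mod 13).
  S_0 = Σ v_i r_i = 3·12 + 12·10 + 1·1 + 8·8 + 2·2 = 225 ≡ 4.
  S_1 = Σ v_i α_i r_i = 3·6·12 + 12·10·10 + 1·2·1 + 8·1·8 + 2·4·2 = 1498 ≡ 3.
  α_i^2 mod 13 = [10, 9, 4, 1, 3].
  S_2 = Σ v_i α_i^2 r_i = 3·10·12 + 12·9·10 + 1·4·1 + 8·1·8 + 2·3·2 = 1520 ≡ 12.
  S = (4, 3, 12) ≠ 0, so r is not a codeword (an error is present).
Step 3: locate the error. For a single error e at position i, S_ℓ = v_i·e·α_i^ℓ, so α_err = S_1/S_0.
  S_0^{−1} = 4^{−1} = 10 (mod 13), so α_err = 3·10 = 30 ≡ 4 = α_5. Error position i = 5.
  Consistency check: S_2/S_1 = 12·9 = 108 ≡ 4 = α_err ✓ (single-error assumption holds).
Step 4: error magnitude e = S_0/v_5 = S_0·∏_{j≠5}(α_5 − α_j) = 4·7 = 28 ≡ 2 (mod 13).
Step 5: correct position 5: c_5 = r_5 − e = 2 − 2 ≡ 0 (mod 13). Hence c = [12, 10, 1, 8, 0].
  Check: interpolating c through the α_i gives m(x) = 2 + 6·x (degree < 2) with m(α_i) = c_i for every i, so c is indeed a codeword.


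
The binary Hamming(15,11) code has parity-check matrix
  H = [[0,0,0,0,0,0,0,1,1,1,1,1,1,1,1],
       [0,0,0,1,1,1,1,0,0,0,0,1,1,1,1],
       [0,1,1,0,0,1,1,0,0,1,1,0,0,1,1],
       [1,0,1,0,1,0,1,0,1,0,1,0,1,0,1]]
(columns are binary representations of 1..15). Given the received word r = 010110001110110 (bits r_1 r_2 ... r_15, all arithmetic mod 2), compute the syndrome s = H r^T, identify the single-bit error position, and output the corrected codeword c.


s = (1, 0, 0, 0)^T, error position = 8, corrected codeword c = 010110011110110

Compute s = H r^T mod 2 one row at a time:
  s_1 = 0 + 1 + 1 + 1 + 0 + 1 + 1 + 0 = 5 ≡ 1 (mod 2).
  s_2 = 1 + 1 + 0 + 0 + 0 + 1 + 1 + 0 = 4 ≡ 0 (mod 2).
  s_3 = 1 + 0 + 0 + 0 + 1 + 1 + 1 + 0 = 4 ≡ 0 (mod 2).
  s_4 = 0 + 0 + 1 + 0 + 1 + 1 + 1 + 0 = 4 ≡ 0 (mod 2).
s = (1, 0, 0, 0)^T — this equals column 8 of H (binary 1000), so error is at position 8.
Correct: flip bit 8 of r = 010110001110110 to get c = 010110011110110.


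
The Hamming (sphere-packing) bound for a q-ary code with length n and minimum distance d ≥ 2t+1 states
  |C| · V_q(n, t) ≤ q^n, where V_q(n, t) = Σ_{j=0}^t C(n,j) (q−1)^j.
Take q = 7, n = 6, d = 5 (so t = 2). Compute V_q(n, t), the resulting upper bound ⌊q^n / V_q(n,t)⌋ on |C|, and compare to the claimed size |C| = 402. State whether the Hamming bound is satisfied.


V_q(n, t) = 577, q^n = 117649, Hamming bound = 203, |C| = 402 > bound (violated).

Step 1: Compute V_q(n, t) = Σ_{j=0}^2 C(n, j) (q−1)^j.
  j = 0: C(6,0)·(6)^0 = 1·1 = 1.
  j = 1: C(6,1)·(6)^1 = 6·6 = 36.
  j = 2: C(6,2)·(6)^2 = 15·36 = 540.
  V_q(n, t) = 1 + 36 + 540 = 577.
Step 2: q^n = 7^6 = 117649.
Step 3: Hamming bound ⌊q^n / V_q(n,t)⌋ = ⌊117649/577⌋ = 203.
Step 4: Compare |C| = 402 to 203: violated.
The claimed |C| lies above the Hamming bound, so no 7-ary code of length 6 with d ≥ 5 can have 402 codewords.


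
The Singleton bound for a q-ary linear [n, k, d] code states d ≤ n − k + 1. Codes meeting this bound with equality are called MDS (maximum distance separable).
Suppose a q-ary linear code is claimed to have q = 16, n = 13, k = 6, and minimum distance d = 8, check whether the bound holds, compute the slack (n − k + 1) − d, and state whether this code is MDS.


Singleton RHS = n − k + 1 = 8, slack = 0, bound satisfied, MDS.

Singleton bound: d ≤ n − k + 1.
Here n = 13, k = 6, so n − k + 1 = 8.
Given d = 8, check d ≤ 8: YES.
Slack = (n − k + 1) − d = 0.
The code is MDS (slack = 0).
Description: the claimed parameters are [13, 6, 8]_16; such a code would be MDS (meets Singleton bound).


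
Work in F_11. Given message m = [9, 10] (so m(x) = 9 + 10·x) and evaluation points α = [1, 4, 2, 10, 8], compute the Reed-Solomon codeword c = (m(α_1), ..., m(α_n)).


c = [8, 5, 7, 10, 1]

Message polynomial: m(x) = 9 + 10·x (mod 11).
For each evaluation point α_i, compute m(α_i) mod 11:
  α_1 = 1: Horner steps 10 → 8, so m(1) = 8.
  α_2 = 4: Horner steps 10 → 5, so m(4) = 5.
  α_3 = 2: Horner steps 10 → 7, so m(2) = 7.
  α_4 = 10: Horner steps 10 → 10, so m(10) = 10.
  α_5 = 8: Horner steps 10 → 1, so m(8) = 1.
Codeword c = [8, 5, 7, 10, 1] ∈ F_11^5.
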